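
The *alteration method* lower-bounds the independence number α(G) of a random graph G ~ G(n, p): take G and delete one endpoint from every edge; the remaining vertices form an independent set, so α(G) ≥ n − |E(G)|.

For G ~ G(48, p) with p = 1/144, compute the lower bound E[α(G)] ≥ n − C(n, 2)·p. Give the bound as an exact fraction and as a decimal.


E[|E(G)|] = C(48, 2)·p = 1128 · (1/144) = 47/6.
E[α(G)] ≥ n − E[|E(G)|] = 48 − 47/6 = 241/6.
Numerically: ≈ 40.167.
(This is only a lower bound; the true E[α(G)] may be larger.)

E[α(G)] ≥ 241/6 ≈ 40.167.


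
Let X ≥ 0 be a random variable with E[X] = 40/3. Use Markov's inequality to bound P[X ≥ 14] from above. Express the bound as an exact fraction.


μ = E[X] = 40/3, a = 14.
Markov: P[X ≥ 14] ≤ μ/a = (40/3)/14 = 20/21.
Numerically: ≈ 0.9524.
(Since a = 14 > μ = 13.3333, the bound 20/21 is < 1 and informative.)

P[X ≥ 14] ≤ 20/21 ≈ 0.9524.


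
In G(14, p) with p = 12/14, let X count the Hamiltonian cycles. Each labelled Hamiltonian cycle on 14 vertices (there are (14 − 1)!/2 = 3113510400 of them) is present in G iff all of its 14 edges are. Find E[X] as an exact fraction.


K_14 has (14 − 1)!/2 = 3113510400 labelled Hamiltonian cycles.
For each such Hamiltonian cycle H, let X_H = 1 if all 14 edges of H are present in G. Then P[X_H = 1] = p^{14} = (6/7)^{14} = 78364164096/678223072849.
Summing the indicators: E[X] = Σ_H E[X_H] = 3113510400 · p^{14} = 3113510400 · 78364164096/678223072849 = 34855377128600371200/96889010407.
Numerically: E[X] ≈ 3.5975e+08.

E[X] = 3113510400 · (6/7)^{14} = 34855377128600371200/96889010407 ≈ 3.5975e+08.


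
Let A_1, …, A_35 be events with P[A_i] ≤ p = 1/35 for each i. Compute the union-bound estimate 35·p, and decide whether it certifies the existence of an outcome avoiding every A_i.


Union bound: P[∪_{i=1}^{35} A_i] ≤ Σ_i P[A_i] ≤ 35·p = 35·(1/35) = 1.
Numerically: 1 ≈ 1.00000.
Is 1 < 1? NO.
Since the bound 1 is ≥ 1, the union bound is uninformative here; it does NOT by itself certify existence.

35·p = 1 ≈ 1.00000; existence NOT certified by the union bound.


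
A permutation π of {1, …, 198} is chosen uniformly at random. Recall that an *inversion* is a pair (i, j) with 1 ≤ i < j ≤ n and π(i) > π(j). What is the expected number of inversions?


Write X = Σ X_I over the C(198, 2) = 19503 pairs i < j, with X_I the indicator of one inversion.
There are 19503 indicators.
For each fixed pair i < j, the values π(i) and π(j) are two distinct elements of {1, …, 198} in uniformly random order; by symmetry P[π(i) > π(j)] = 1/2.
By linearity: E[X] = 19503 · (1/2) = C(198, 2) · (1/2) = 19503/2 = 19503/2 ≈ 9751.500000.

E[X] = 19503/2 = 9751.500000.


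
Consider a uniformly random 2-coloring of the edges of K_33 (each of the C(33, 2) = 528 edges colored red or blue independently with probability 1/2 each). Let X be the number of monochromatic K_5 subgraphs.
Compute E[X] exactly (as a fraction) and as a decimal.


Let X = Σ_S X_S over the C(33, 5) = 237336 subsets S of size 5, where X_S = 1 if the K_5 on S is monochromatic.
For a fixed S, the K_5 on S has C(5, 2) = 10 edges. P[all 10 edges red] = (1/2)^10, and likewise for blue, so P[monochromatic] = 2·(1/2)^10 = 2^{1 − 10} = 1/512.
By linearity: E[X] = C(33, 5) · 2^{1 − 10} = 237336 · 1/512 = 29667/64.
Numerically: E[X] ≈ 463.546875.

E[X] = C(33,5)·2^(1−C(5,2)) = 29667/64 ≈ 463.546875.


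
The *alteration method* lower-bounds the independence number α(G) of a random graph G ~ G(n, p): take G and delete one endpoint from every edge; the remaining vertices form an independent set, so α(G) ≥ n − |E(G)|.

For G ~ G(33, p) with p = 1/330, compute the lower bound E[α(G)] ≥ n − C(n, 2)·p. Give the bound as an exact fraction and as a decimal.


E[|E(G)|] = C(33, 2)·p = 528 · (1/330) = 8/5.
E[α(G)] ≥ n − E[|E(G)|] = 33 − 8/5 = 157/5.
Numerically: ≈ 31.400.
(This is only a lower bound; the true E[α(G)] may be larger.)

E[α(G)] ≥ 157/5 ≈ 31.400.


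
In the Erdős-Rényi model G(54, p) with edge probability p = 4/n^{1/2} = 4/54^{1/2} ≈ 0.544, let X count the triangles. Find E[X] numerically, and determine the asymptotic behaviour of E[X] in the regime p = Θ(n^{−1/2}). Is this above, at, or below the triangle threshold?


Number of potential triangles: C(54, 3) = 24804.
Each occurs with probability p³ ≈ (0.544)³ ≈ 1.61283e-01.
By linearity: E[X] = C(54, 3)·p³ ≈ 24804 · 1.61283e-01 ≈ 4000.470.
Since α = 1/2 < 1, p = c/n^{1/2} ≫ 1/n is above the triangle threshold p ~ 1/n. Asymptotically E[X] ~ (c³/6)·n^{3(1−α)} = (4³/6)·n^{1.5} → ∞; triangles are abundant w.h.p.

E[X] ≈ 4000.470; in regime p = Θ(1/n^{1/2}) E[X] diverges (above the triangle threshold p ~ 1/n).


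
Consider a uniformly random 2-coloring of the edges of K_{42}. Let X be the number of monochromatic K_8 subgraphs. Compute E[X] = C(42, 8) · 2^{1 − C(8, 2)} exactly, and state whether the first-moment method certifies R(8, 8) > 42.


E[X] = C(42, 8) · 2^{1 − 28} = 118030185 · 2^{−27} = 118030185/134217728.
As a reduced fraction: E[X] = 118030185/134217728 ≈ 0.87939.
Is E[X] < 1? YES.
Since E[X] < 1, there exists a 2-coloring of K_{42} with no monochromatic K_8; hence R(8, 8) > 42.

E[X] = 118030185/134217728 ≈ 0.87939; E[X] < 1, so R(8, 8) > 42.


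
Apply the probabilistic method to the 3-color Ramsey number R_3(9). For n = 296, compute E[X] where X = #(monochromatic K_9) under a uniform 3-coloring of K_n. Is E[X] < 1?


E[X] = C(296, 9) · 3^{1 − 36} = 42513789098994080 · 3^{−35} = 42513789098994080/50031545098999707.
As a reduced fraction: E[X] = 42513789098994080/50031545098999707 ≈ 0.849740.
Is E[X] < 1? YES.
Since E[X] < 1, there exists a 3-coloring of K_{296} with no monochromatic K_9; hence R_3(9) > 296.

E[X] = 42513789098994080/50031545098999707 ≈ 0.849740; E[X] < 1, so R_3(9) > 296.


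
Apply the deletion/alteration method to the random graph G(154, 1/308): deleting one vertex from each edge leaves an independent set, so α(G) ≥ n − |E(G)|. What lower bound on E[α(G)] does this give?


E[|E(G)|] = C(154, 2)·p = 11781 · (1/308) = 153/4.
E[α(G)] ≥ n − E[|E(G)|] = 154 − 153/4 = 463/4.
Numerically: ≈ 115.750000.
(This is only a lower bound; the true E[α(G)] may be larger.)

E[α(G)] ≥ 463/4 ≈ 115.750000.


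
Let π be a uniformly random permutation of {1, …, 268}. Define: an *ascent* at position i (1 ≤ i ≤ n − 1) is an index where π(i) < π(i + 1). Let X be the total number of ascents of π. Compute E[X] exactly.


Write X = Σ X_I over i = 1, …, 267, with X_I the indicator of one ascent.
There are 267 indicators.
For each fixed i, the pair (π(i), π(i+1)) is a uniformly random ordered pair of distinct values from {1, …, 268}; by symmetry P[π(i) < π(i+1)] = 1/2.
By linearity: E[X] = 267 · (1/2) = (268 − 1) · (1/2) = 267/2 ≈ 133.5000.

E[X] = 267/2 = 133.5000.


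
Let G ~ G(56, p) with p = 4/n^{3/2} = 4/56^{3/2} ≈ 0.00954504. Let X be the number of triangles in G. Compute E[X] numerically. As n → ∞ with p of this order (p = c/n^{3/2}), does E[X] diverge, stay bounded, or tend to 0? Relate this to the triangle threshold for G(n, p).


Number of potential triangles: C(56, 3) = 27720.
Each occurs with probability p³ ≈ (0.00954504)³ ≈ 8.69628677e-07.
By linearity: E[X] = C(56, 3)·p³ ≈ 27720 · 8.69628677e-07 ≈ 0.024106.
Since α = 3/2 > 1, p = c/n^{3/2} = o(1/n) is below the triangle threshold p ~ 1/n. Asymptotically E[X] ~ (c³/6)·n^{3(1−α)} = (4³/6)·n^{-1.5} → 0, so by Markov's inequality G has no triangles w.h.p.

E[X] ≈ 0.024106; in regime p = Θ(1/n^{3/2}) E[X] tends to 0 (below the triangle threshold p ~ 1/n).


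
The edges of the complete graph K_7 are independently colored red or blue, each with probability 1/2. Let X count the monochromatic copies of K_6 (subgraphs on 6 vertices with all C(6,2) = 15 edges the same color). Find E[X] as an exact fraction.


Let X = Σ_S X_S over the C(7, 6) = 7 subsets S of size 6, where X_S = 1 if the K_6 on S is monochromatic.
For a fixed S, the K_6 on S has C(6, 2) = 15 edges. P[all 15 edges red] = (1/2)^15, and likewise for blue, so P[monochromatic] = 2·(1/2)^15 = 2^{1 − 15} = 1/16384.
By linearity of expectation: E[X] = C(7, 6) · 2^{1 − 15} = 7 · 1/16384 = 7/16384.
Numerically: E[X] ≈ 0.000427.

E[X] = C(7,6)·2^(1−C(6,2)) = 7/16384 ≈ 0.000427.


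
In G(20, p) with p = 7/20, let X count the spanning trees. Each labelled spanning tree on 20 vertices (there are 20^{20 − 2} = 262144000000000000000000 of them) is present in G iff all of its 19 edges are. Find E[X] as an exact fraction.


K_20 has 20^{20 − 2} = 262144000000000000000000 labelled spanning trees.
For each such spanning tree H, let X_H = 1 if all 19 edges of H are present in G. Then P[X_H = 1] = p^{19} = (7/20)^{19} = 11398895185373143/5242880000000000000000000.
Summing the indicators: E[X] = Σ_H E[X_H] = 262144000000000000000000 · p^{19} = 262144000000000000000000 · 11398895185373143/5242880000000000000000000 = 11398895185373143/20.
Numerically: E[X] ≈ 5.6994e+14.

E[X] = 262144000000000000000000 · (7/20)^{19} = 11398895185373143/20 ≈ 5.6994e+14.


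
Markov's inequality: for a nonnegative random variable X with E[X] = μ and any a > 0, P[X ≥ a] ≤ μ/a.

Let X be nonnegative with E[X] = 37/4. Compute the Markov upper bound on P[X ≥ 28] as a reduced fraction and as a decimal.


μ = E[X] = 37/4, a = 28.
Markov: P[X ≥ 28] ≤ μ/a = (37/4)/28 = 37/112.
Numerically: ≈ 0.330357.
(Since a = 28 > μ = 9.250000, the bound 37/112 is < 1 and informative.)

P[X ≥ 28] ≤ 37/112 ≈ 0.330357.


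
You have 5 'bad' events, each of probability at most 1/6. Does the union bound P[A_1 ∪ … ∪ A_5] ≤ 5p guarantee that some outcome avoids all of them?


Union bound: P[∪_{i=1}^{5} A_i] ≤ Σ_i P[A_i] ≤ 5·p = 5·(1/6) = 5/6.
Numerically: 5/6 ≈ 0.83333.
Is 5/6 < 1? YES.
Since P[∪ A_i] ≤ 5/6 < 1, the complement has P[∩ A_i^c] ≥ 1 − 5/6 = 1/6 > 0, so some outcome avoids every A_i.

5·p = 5/6 ≈ 0.83333; existence CERTIFIED by the union bound.


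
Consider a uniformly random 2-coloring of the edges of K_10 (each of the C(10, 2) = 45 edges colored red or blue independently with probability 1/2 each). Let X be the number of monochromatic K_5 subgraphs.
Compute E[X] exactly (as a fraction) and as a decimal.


Let X = Σ_S X_S over the C(10, 5) = 252 subsets S of size 5, where X_S = 1 if the K_5 on S is monochromatic.
For a fixed S, the K_5 on S has C(5, 2) = 10 edges. P[all 10 edges red] = (1/2)^10, and likewise for blue, so P[monochromatic] = 2·(1/2)^10 = 2^{1 − 10} = 1/512.
By linearity of expectation: E[X] = C(10, 5) · 2^{1 − 10} = 252 · 1/512 = 63/128.
Numerically: E[X] ≈ 0.4922.

E[X] = C(10,5)·2^(1−C(5,2)) = 63/128 ≈ 0.4922.


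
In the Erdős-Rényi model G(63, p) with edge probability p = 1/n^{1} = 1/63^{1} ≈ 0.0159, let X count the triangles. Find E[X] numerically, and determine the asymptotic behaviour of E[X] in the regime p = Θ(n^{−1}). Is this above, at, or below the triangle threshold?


Number of potential triangles: C(63, 3) = 39711.
Each occurs with probability p³ ≈ (0.0159)³ ≈ 3.99925e-06.
By linearity: E[X] = C(63, 3)·p³ ≈ 39711 · 3.99925e-06 ≈ 0.159.
Here α = 1, so p = 1/n is exactly at the triangle threshold p ~ 1/n. Asymptotically E[X] → c³/6 = 1³/6 = 1/6 ≈ 0.167, a bounded constant. In this regime the triangle count is asymptotically Poisson(c³/6).

E[X] ≈ 0.159; in regime p = Θ(1/n^{1}) E[X] stays bounded (at the triangle threshold p ~ 1/n).


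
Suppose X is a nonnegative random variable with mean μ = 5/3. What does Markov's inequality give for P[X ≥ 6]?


μ = E[X] = 5/3, a = 6.
Markov: P[X ≥ 6] ≤ μ/a = (5/3)/6 = 5/18.
Numerically: ≈ 0.277778.
(Since a = 6 > μ = 1.666667, the bound 5/18 is < 1 and informative.)

P[X ≥ 6] ≤ 5/18 ≈ 0.277778.


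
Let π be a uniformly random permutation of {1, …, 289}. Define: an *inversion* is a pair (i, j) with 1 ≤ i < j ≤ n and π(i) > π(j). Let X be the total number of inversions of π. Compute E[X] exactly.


Write X = Σ X_I over the C(289, 2) = 41616 pairs i < j, with X_I the indicator of one inversion.
There are 41616 indicators.
For each fixed pair i < j, the values π(i) and π(j) are two distinct elements of {1, …, 289} in uniformly random order; by symmetry P[π(i) > π(j)] = 1/2.
By linearity: E[X] = 41616 · (1/2) = C(289, 2) · (1/2) = 41616/2 = 20808 ≈ 20808.000.

E[X] = 20808 = 20808.000.


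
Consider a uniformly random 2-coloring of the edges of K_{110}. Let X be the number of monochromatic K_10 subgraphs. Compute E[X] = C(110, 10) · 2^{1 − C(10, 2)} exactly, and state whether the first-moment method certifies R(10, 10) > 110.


E[X] = C(110, 10) · 2^{1 − 45} = 46897636623981 · 2^{−44} = 46897636623981/17592186044416.
As a reduced fraction: E[X] = 46897636623981/17592186044416 ≈ 2.666.
Is E[X] < 1? NO.
Since E[X] ≥ 1, the first-moment bound is inconclusive at n = 110; it does NOT by itself certify R(10, 10) > 110.

E[X] = 46897636623981/17592186044416 ≈ 2.666; E[X] ≥ 1; first-moment method inconclusive here.


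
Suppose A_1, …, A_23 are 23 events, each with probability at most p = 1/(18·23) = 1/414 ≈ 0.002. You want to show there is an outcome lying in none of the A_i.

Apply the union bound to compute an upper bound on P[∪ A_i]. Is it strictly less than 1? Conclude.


Union bound: P[∪_{i=1}^{23} A_i] ≤ Σ_i P[A_i] ≤ 23·p = 23·(1/414) = 1/18.
Numerically: 1/18 ≈ 0.056.
Is 1/18 < 1? YES.
Since P[∪ A_i] ≤ 1/18 < 1, the complement has P[∩ A_i^c] ≥ 1 − 1/18 = 17/18 > 0, so some outcome avoids every A_i.

23·p = 1/18 ≈ 0.056; existence CERTIFIED by the union bound.


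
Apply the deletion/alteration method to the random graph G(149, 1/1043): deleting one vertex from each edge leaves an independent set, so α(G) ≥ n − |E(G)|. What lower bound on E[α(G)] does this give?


E[|E(G)|] = C(149, 2)·p = 11026 · (1/1043) = 74/7.
E[α(G)] ≥ n − E[|E(G)|] = 149 − 74/7 = 969/7.
Numerically: ≈ 138.428571.
(This is only a lower bound; the true E[α(G)] may be larger.)

E[α(G)] ≥ 969/7 ≈ 138.428571.


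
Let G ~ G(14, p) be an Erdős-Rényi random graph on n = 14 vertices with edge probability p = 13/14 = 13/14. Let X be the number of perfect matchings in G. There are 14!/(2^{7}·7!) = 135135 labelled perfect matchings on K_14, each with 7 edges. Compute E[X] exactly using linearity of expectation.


K_14 has 14!/(2^{7}·7!) = 135135 labelled perfect matchings.
For each such perfect matching H, let X_H = 1 if all 7 edges of H are present in G. Then P[X_H = 1] = p^{7} = (13/14)^{7} = 62748517/105413504.
By linearity: E[X] = Σ_H E[X_H] = 135135 · p^{7} = 135135 · 62748517/105413504 = 1211360120685/15059072.
Numerically: E[X] ≈ 8.044e+04.

E[X] = 135135 · (13/14)^{7} = 1211360120685/15059072 ≈ 8.044e+04.


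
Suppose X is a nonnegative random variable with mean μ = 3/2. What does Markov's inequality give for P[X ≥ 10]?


μ = E[X] = 3/2, a = 10.
Markov: P[X ≥ 10] ≤ μ/a = (3/2)/10 = 3/20.
Numerically: ≈ 0.15000.
(Since a = 10 > μ = 1.50000, the bound 3/20 is < 1 and informative.)

P[X ≥ 10] ≤ 3/20 ≈ 0.15000.


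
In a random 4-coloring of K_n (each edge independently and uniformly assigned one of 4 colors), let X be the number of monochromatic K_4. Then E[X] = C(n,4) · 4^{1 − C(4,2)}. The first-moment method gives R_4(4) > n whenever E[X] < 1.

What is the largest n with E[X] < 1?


We need C(n, 4) · 4^{1 − 6} < 1, i.e. C(n, 4) < 4^{6 − 1} = 1024.
Check values of n near the boundary:
  n = 13: C(13, 4) = 715; 715 < 1024? YES
  n = 14: C(14, 4) = 1001; 1001 < 1024? YES
  n = 15: C(15, 4) = 1365; 1365 < 1024? NO
  n = 16: C(16, 4) = 1820; 1820 < 1024? NO
  n = 17: C(17, 4) = 2380; 2380 < 1024? NO
The largest n with C(n, 4) < 1024 is n = 14 (where E[X] = 1001/1024 ≈ 0.9775391). Hence R_4(4) > 14, i.e. R_4(4) ≥ 15.

Largest n = 14; hence R_4(4) > 14.


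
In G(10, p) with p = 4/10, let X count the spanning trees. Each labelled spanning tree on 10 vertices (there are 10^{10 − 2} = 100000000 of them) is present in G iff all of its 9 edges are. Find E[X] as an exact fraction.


K_10 has 10^{10 − 2} = 100000000 labelled spanning trees.
For each such spanning tree H, let X_H = 1 if all 9 edges of H are present in G. Then P[X_H = 1] = p^{9} = (2/5)^{9} = 512/1953125.
Summing the indicators: E[X] = Σ_H E[X_H] = 100000000 · p^{9} = 100000000 · 512/1953125 = 131072/5.
Numerically: E[X] ≈ 2.62e+04.

E[X] = 100000000 · (2/5)^{9} = 131072/5 ≈ 2.62e+04.


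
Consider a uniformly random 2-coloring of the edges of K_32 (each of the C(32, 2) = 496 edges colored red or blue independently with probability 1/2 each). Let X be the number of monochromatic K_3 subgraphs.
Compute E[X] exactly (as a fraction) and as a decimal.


Let X = Σ_S X_S over the C(32, 3) = 4960 subsets S of size 3, where X_S = 1 if the K_3 on S is monochromatic.
For a fixed S, the K_3 on S has C(3, 2) = 3 edges. P[all 3 edges red] = (1/2)^3, and likewise for blue, so P[monochromatic] = 2·(1/2)^3 = 2^{1 − 3} = 1/4.
By linearity of expectation: E[X] = C(32, 3) · 2^{1 − 3} = 4960 · 1/4 = 1240.
Numerically: E[X] ≈ 1240.00000.

E[X] = C(32,3)·2^(1−C(3,2)) = 1240 ≈ 1240.00000.


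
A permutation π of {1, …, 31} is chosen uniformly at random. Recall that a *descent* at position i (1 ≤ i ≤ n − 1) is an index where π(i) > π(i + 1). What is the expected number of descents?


Write X = Σ X_I over i = 1, …, 30, with X_I the indicator of one descent.
There are 30 indicators.
For each fixed i, the pair (π(i), π(i+1)) is a uniformly random ordered pair of distinct values from {1, …, 31}; by symmetry P[π(i) > π(i+1)] = 1/2.
By linearity: E[X] = 30 · (1/2) = (31 − 1) · (1/2) = 15 ≈ 15.00000.

E[X] = 15 = 15.00000.


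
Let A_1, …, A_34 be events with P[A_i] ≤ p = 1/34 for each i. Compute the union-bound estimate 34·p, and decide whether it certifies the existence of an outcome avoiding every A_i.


Union bound: P[∪_{i=1}^{34} A_i] ≤ Σ_i P[A_i] ≤ 34·p = 34·(1/34) = 1.
Numerically: 1 ≈ 1.00000.
Is 1 < 1? NO.
Since the bound 1 is ≥ 1, the union bound is uninformative here; it does NOT by itself certify existence.

34·p = 1 ≈ 1.00000; existence NOT certified by the union bound.


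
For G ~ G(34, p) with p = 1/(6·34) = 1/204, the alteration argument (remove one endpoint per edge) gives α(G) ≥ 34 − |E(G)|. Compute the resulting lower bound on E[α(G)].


E[|E(G)|] = C(34, 2)·p = 561 · (1/204) = 11/4.
E[α(G)] ≥ n − E[|E(G)|] = 34 − 11/4 = 125/4.
Numerically: ≈ 31.2500.
(This is only a lower bound; the true E[α(G)] may be larger.)

E[α(G)] ≥ 125/4 ≈ 31.2500.


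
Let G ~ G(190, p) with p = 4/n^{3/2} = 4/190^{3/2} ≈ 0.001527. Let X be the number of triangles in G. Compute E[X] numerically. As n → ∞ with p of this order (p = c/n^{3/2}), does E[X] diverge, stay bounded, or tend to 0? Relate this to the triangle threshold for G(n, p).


Number of potential triangles: C(190, 3) = 1125180.
Each occurs with probability p³ ≈ (0.001527)³ ≈ 3.562778e-09.
By linearity: E[X] = C(190, 3)·p³ ≈ 1125180 · 3.562778e-09 ≈ 0.0040.
Since α = 3/2 > 1, p = c/n^{3/2} = o(1/n) is below the triangle threshold p ~ 1/n. Asymptotically E[X] ~ (c³/6)·n^{3(1−α)} = (4³/6)·n^{-1.5} → 0, so by Markov's inequality G has no triangles w.h.p.

E[X] ≈ 0.0040; in regime p = Θ(1/n^{3/2}) E[X] tends to 0 (below the triangle threshold p ~ 1/n).


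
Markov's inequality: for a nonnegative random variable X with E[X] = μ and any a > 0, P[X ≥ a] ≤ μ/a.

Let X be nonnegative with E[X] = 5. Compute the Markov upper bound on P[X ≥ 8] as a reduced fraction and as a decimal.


μ = E[X] = 5, a = 8.
Markov: P[X ≥ 8] ≤ μ/a = (5)/8 = 5/8.
Numerically: ≈ 0.625.
(Since a = 8 > μ = 5.000, the bound 5/8 is < 1 and informative.)

P[X ≥ 8] ≤ 5/8 ≈ 0.625.


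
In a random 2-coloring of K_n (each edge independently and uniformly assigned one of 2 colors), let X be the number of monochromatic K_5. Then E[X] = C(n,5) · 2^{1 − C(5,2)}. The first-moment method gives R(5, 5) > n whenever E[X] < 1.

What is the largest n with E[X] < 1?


We need C(n, 5) · 2^{1 − 10} < 1, i.e. C(n, 5) < 2^{10 − 1} = 512.
Check values of n near the boundary:
  n = 8: C(8, 5) = 56; 56 < 512? YES
  n = 9: C(9, 5) = 126; 126 < 512? YES
  n = 10: C(10, 5) = 252; 252 < 512? YES
  n = 11: C(11, 5) = 462; 462 < 512? YES
  n = 12: C(12, 5) = 792; 792 < 512? NO
  n = 13: C(13, 5) = 1287; 1287 < 512? NO
The largest n with C(n, 5) < 512 is n = 11 (where E[X] = 231/256 ≈ 0.9023). Hence R(5, 5) > 11, i.e. R(5, 5) ≥ 12.

Largest n = 11; hence R(5, 5) > 11.


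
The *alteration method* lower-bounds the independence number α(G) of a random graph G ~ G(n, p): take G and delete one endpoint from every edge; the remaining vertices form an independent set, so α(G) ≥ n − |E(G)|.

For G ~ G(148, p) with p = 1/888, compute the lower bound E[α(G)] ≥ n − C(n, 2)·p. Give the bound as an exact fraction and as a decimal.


E[|E(G)|] = C(148, 2)·p = 10878 · (1/888) = 49/4.
E[α(G)] ≥ n − E[|E(G)|] = 148 − 49/4 = 543/4.
Numerically: ≈ 135.750000.
(This is only a lower bound; the true E[α(G)] may be larger.)

E[α(G)] ≥ 543/4 ≈ 135.750000.


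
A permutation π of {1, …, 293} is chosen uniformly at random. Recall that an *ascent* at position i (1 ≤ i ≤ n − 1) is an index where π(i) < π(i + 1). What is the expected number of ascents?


Write X = Σ X_I over i = 1, …, 292, with X_I the indicator of one ascent.
There are 292 indicators.
For each fixed i, the pair (π(i), π(i+1)) is a uniformly random ordered pair of distinct values from {1, …, 293}; by symmetry P[π(i) < π(i+1)] = 1/2.
By linearity: E[X] = 292 · (1/2) = (293 − 1) · (1/2) = 146 ≈ 146.00000.

E[X] = 146 = 146.00000.


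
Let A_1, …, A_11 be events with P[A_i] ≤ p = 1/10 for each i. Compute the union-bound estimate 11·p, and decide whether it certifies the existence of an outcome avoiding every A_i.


Union bound: P[∪_{i=1}^{11} A_i] ≤ Σ_i P[A_i] ≤ 11·p = 11·(1/10) = 11/10.
Numerically: 11/10 ≈ 1.100000.
Is 11/10 < 1? NO.
Since the bound 11/10 is ≥ 1, the union bound is uninformative here; it does NOT by itself certify existence.

11·p = 11/10 ≈ 1.100000; existence NOT certified by the union bound.


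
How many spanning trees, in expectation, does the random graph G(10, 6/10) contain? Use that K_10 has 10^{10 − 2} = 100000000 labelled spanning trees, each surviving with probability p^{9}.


K_10 has 10^{10 − 2} = 100000000 labelled spanning trees.
For each such spanning tree H, let X_H = 1 if all 9 edges of H are present in G. Then P[X_H = 1] = p^{9} = (3/5)^{9} = 19683/1953125.
By linearity of expectation: E[X] = Σ_H E[X_H] = 100000000 · p^{9} = 100000000 · 19683/1953125 = 5038848/5.
Numerically: E[X] ≈ 1.0078e+06.

E[X] = 100000000 · (3/5)^{9} = 5038848/5 ≈ 1.0078e+06.


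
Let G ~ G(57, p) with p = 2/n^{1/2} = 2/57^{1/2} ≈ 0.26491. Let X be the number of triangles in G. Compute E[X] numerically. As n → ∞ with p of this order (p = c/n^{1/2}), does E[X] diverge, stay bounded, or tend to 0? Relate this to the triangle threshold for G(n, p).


Number of potential triangles: C(57, 3) = 29260.
Each occurs with probability p³ ≈ (0.26491)³ ≈ 1.8589928e-02.
By linearity: E[X] = C(57, 3)·p³ ≈ 29260 · 1.8589928e-02 ≈ 543.94129.
Since α = 1/2 < 1, p = c/n^{1/2} ≫ 1/n is above the triangle threshold p ~ 1/n. Asymptotically E[X] ~ (c³/6)·n^{3(1−α)} = (2³/6)·n^{1.5} → ∞; triangles are abundant w.h.p.

E[X] ≈ 543.94129; in regime p = Θ(1/n^{1/2}) E[X] diverges (above the triangle threshold p ~ 1/n).


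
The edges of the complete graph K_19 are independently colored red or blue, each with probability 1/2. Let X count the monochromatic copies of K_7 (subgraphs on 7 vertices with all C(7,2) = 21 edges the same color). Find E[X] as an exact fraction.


Let X = Σ_S X_S over the C(19, 7) = 50388 subsets S of size 7, where X_S = 1 if the K_7 on S is monochromatic.
For a fixed S, the K_7 on S has C(7, 2) = 21 edges. P[all 21 edges red] = (1/2)^21, and likewise for blue, so P[monochromatic] = 2·(1/2)^21 = 2^{1 − 21} = 1/1048576.
By linearity of expectation: E[X] = C(19, 7) · 2^{1 − 21} = 50388 · 1/1048576 = 12597/262144.
Numerically: E[X] ≈ 0.0481.

E[X] = C(19,7)·2^(1−C(7,2)) = 12597/262144 ≈ 0.0481.


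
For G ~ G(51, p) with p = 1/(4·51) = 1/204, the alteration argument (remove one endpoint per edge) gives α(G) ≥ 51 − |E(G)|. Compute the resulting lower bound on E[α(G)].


E[|E(G)|] = C(51, 2)·p = 1275 · (1/204) = 25/4.
E[α(G)] ≥ n − E[|E(G)|] = 51 − 25/4 = 179/4.
Numerically: ≈ 44.750000.
(This is only a lower bound; the true E[α(G)] may be larger.)

E[α(G)] ≥ 179/4 ≈ 44.750000.


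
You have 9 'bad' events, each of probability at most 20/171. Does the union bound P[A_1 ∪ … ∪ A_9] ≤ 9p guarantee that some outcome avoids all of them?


Union bound: P[∪_{i=1}^{9} A_i] ≤ Σ_i P[A_i] ≤ 9·p = 9·(20/171) = 20/19.
Numerically: 20/19 ≈ 1.0526316.
Is 20/19 < 1? NO.
Since the bound 20/19 is ≥ 1, the union bound is uninformative here; it does NOT by itself certify existence.

9·p = 20/19 ≈ 1.0526316; existence NOT certified by the union bound.


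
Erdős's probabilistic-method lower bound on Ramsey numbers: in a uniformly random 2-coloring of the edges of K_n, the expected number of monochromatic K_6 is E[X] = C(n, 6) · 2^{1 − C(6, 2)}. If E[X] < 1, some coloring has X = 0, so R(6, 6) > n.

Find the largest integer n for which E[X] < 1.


We need C(n, 6) · 2^{1 − 15} < 1, i.e. C(n, 6) < 2^{15 − 1} = 16384.
Check values of n near the boundary:
  n = 14: C(14, 6) = 3003; 3003 < 16384? YES
  n = 15: C(15, 6) = 5005; 5005 < 16384? YES
  n = 16: C(16, 6) = 8008; 8008 < 16384? YES
  n = 17: C(17, 6) = 12376; 12376 < 16384? YES
  n = 18: C(18, 6) = 18564; 18564 < 16384? NO
  n = 19: C(19, 6) = 27132; 27132 < 16384? NO
The largest n with C(n, 6) < 16384 is n = 17 (where E[X] = 1547/2048 ≈ 0.755). Hence R(6, 6) > 17, i.e. R(6, 6) ≥ 18.

Largest n = 17; hence R(6, 6) > 17.


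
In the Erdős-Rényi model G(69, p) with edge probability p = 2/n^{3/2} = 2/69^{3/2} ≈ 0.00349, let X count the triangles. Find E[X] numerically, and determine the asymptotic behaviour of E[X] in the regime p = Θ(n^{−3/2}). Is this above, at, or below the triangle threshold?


Number of potential triangles: C(69, 3) = 52394.
Each occurs with probability p³ ≈ (0.00349)³ ≈ 4.24883e-08.
By linearity: E[X] = C(69, 3)·p³ ≈ 52394 · 4.24883e-08 ≈ 0.002.
Since α = 3/2 > 1, p = c/n^{3/2} = o(1/n) is below the triangle threshold p ~ 1/n. Asymptotically E[X] ~ (c³/6)·n^{3(1−α)} = (2³/6)·n^{-1.5} → 0, so by Markov's inequality G has no triangles w.h.p.

E[X] ≈ 0.002; in regime p = Θ(1/n^{3/2}) E[X] tends to 0 (below the triangle threshold p ~ 1/n).


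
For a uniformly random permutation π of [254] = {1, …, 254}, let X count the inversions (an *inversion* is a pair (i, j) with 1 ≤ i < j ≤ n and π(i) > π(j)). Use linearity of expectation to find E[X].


Write X = Σ X_I over the C(254, 2) = 32131 pairs i < j, with X_I the indicator of one inversion.
There are 32131 indicators.
For each fixed pair i < j, the values π(i) and π(j) are two distinct elements of {1, …, 254} in uniformly random order; by symmetry P[π(i) > π(j)] = 1/2.
By linearity: E[X] = 32131 · (1/2) = C(254, 2) · (1/2) = 32131/2 = 32131/2 ≈ 16065.5000.

E[X] = 32131/2 = 16065.5000.


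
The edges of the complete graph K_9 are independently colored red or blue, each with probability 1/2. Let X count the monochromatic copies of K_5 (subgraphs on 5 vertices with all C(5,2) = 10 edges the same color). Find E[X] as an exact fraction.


Let X = Σ_S X_S over the C(9, 5) = 126 subsets S of size 5, where X_S = 1 if the K_5 on S is monochromatic.
For a fixed S, the K_5 on S has C(5, 2) = 10 edges. P[all 10 edges red] = (1/2)^10, and likewise for blue, so P[monochromatic] = 2·(1/2)^10 = 2^{1 − 10} = 1/512.
By linearity of expectation: E[X] = C(9, 5) · 2^{1 − 10} = 126 · 1/512 = 63/256.
Numerically: E[X] ≈ 0.2461.

E[X] = C(9,5)·2^(1−C(5,2)) = 63/256 ≈ 0.2461.


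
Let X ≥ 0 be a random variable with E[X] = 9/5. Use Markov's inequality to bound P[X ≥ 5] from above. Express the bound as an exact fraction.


μ = E[X] = 9/5, a = 5.
Markov: P[X ≥ 5] ≤ μ/a = (9/5)/5 = 9/25.
Numerically: ≈ 0.360.
(Since a = 5 > μ = 1.800, the bound 9/25 is < 1 and informative.)

P[X ≥ 5] ≤ 9/25 ≈ 0.360.


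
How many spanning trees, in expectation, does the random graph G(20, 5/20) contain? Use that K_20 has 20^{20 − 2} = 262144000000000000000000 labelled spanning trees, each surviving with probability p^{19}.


K_20 has 20^{20 − 2} = 262144000000000000000000 labelled spanning trees.
For each such spanning tree H, let X_H = 1 if all 19 edges of H are present in G. Then P[X_H = 1] = p^{19} = (1/4)^{19} = 1/274877906944.
By linearity of expectation: E[X] = Σ_H E[X_H] = 262144000000000000000000 · p^{19} = 262144000000000000000000 · 1/274877906944 = 3814697265625/4.
Numerically: E[X] ≈ 9.53674e+11.

E[X] = 262144000000000000000000 · (1/4)^{19} = 3814697265625/4 ≈ 9.53674e+11.


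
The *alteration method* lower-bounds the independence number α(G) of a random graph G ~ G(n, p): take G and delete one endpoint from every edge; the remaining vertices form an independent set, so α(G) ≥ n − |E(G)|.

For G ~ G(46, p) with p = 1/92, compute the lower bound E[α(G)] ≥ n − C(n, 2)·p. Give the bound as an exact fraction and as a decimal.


E[|E(G)|] = C(46, 2)·p = 1035 · (1/92) = 45/4.
E[α(G)] ≥ n − E[|E(G)|] = 46 − 45/4 = 139/4.
Numerically: ≈ 34.750.
(This is only a lower bound; the true E[α(G)] may be larger.)

E[α(G)] ≥ 139/4 ≈ 34.750.


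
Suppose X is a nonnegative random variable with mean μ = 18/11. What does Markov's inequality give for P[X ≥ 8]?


μ = E[X] = 18/11, a = 8.
Markov: P[X ≥ 8] ≤ μ/a = (18/11)/8 = 9/44.
Numerically: ≈ 0.20455.
(Since a = 8 > μ = 1.63636, the bound 9/44 is < 1 and informative.)

P[X ≥ 8] ≤ 9/44 ≈ 0.20455.


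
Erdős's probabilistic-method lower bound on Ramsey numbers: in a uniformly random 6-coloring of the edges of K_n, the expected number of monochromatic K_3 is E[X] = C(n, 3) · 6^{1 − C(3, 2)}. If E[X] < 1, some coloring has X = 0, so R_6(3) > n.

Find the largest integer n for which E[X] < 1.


We need C(n, 3) · 6^{1 − 3} < 1, i.e. C(n, 3) < 6^{3 − 1} = 36.
Check values of n near the boundary:
  n = 3: C(3, 3) = 1; 1 < 36? YES
  n = 4: C(4, 3) = 4; 4 < 36? YES
  n = 5: C(5, 3) = 10; 10 < 36? YES
  n = 6: C(6, 3) = 20; 20 < 36? YES
  n = 7: C(7, 3) = 35; 35 < 36? YES
  n = 8: C(8, 3) = 56; 56 < 36? NO
The largest n with C(n, 3) < 36 is n = 7 (where E[X] = 35/36 ≈ 0.972). Hence R_6(3) > 7, i.e. R_6(3) ≥ 8.

Largest n = 7; hence R_6(3) > 7.


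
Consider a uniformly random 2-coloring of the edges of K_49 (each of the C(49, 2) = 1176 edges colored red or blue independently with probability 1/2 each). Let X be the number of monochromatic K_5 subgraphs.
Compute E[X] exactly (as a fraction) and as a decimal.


Let X = Σ_S X_S over the C(49, 5) = 1906884 subsets S of size 5, where X_S = 1 if the K_5 on S is monochromatic.
For a fixed S, the K_5 on S has C(5, 2) = 10 edges. P[all 10 edges red] = (1/2)^10, and likewise for blue, so P[monochromatic] = 2·(1/2)^10 = 2^{1 − 10} = 1/512.
By linearity of expectation: E[X] = C(49, 5) · 2^{1 − 10} = 1906884 · 1/512 = 476721/128.
Numerically: E[X] ≈ 3724.38281.

E[X] = C(49,5)·2^(1−C(5,2)) = 476721/128 ≈ 3724.38281.


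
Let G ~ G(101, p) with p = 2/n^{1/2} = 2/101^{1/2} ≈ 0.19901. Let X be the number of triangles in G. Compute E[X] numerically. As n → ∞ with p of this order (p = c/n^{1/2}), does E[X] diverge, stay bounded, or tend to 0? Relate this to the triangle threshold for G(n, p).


Number of potential triangles: C(101, 3) = 166650.
Each occurs with probability p³ ≈ (0.19901)³ ≈ 7.8814827e-03.
By linearity: E[X] = C(101, 3)·p³ ≈ 166650 · 7.8814827e-03 ≈ 1313.44909.
Since α = 1/2 < 1, p = c/n^{1/2} ≫ 1/n is above the triangle threshold p ~ 1/n. Asymptotically E[X] ~ (c³/6)·n^{3(1−α)} = (2³/6)·n^{1.5} → ∞; triangles are abundant w.h.p.

E[X] ≈ 1313.44909; in regime p = Θ(1/n^{1/2}) E[X] diverges (above the triangle threshold p ~ 1/n).


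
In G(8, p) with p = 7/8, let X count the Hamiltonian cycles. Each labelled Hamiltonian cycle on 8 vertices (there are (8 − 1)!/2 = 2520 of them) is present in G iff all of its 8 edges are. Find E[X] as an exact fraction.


K_8 has (8 − 1)!/2 = 2520 labelled Hamiltonian cycles.
For each such Hamiltonian cycle H, let X_H = 1 if all 8 edges of H are present in G. Then P[X_H = 1] = p^{8} = (7/8)^{8} = 5764801/16777216.
Summing the indicators: E[X] = Σ_H E[X_H] = 2520 · p^{8} = 2520 · 5764801/16777216 = 1815912315/2097152.
Numerically: E[X] ≈ 865.9.

E[X] = 2520 · (7/8)^{8} = 1815912315/2097152 ≈ 865.9.


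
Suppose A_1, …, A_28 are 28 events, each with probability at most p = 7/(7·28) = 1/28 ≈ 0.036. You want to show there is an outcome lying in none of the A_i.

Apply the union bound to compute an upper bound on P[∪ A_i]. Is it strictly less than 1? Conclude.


Union bound: P[∪_{i=1}^{28} A_i] ≤ Σ_i P[A_i] ≤ 28·p = 28·(1/28) = 1.
Numerically: 1 ≈ 1.000.
Is 1 < 1? NO.
Since the bound 1 is ≥ 1, the union bound is uninformative here; it does NOT by itself certify existence.

28·p = 1 ≈ 1.000; existence NOT certified by the union bound.


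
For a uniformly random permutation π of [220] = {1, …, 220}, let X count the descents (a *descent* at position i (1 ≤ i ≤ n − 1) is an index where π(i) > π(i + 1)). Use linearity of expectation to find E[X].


Write X = Σ X_I over i = 1, …, 219, with X_I the indicator of one descent.
There are 219 indicators.
For each fixed i, the pair (π(i), π(i+1)) is a uniformly random ordered pair of distinct values from {1, …, 220}; by symmetry P[π(i) > π(i+1)] = 1/2.
By linearity: E[X] = 219 · (1/2) = (220 − 1) · (1/2) = 219/2 ≈ 109.5000.

E[X] = 219/2 = 109.5000.


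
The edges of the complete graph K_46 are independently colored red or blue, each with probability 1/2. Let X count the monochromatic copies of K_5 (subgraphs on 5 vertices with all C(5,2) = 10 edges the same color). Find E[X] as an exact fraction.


Let X = Σ_S X_S over the C(46, 5) = 1370754 subsets S of size 5, where X_S = 1 if the K_5 on S is monochromatic.
For a fixed S, the K_5 on S has C(5, 2) = 10 edges. P[all 10 edges red] = (1/2)^10, and likewise for blue, so P[monochromatic] = 2·(1/2)^10 = 2^{1 − 10} = 1/512.
By linearity of expectation: E[X] = C(46, 5) · 2^{1 − 10} = 1370754 · 1/512 = 685377/256.
Numerically: E[X] ≈ 2677.2539.

E[X] = C(46,5)·2^(1−C(5,2)) = 685377/256 ≈ 2677.2539.


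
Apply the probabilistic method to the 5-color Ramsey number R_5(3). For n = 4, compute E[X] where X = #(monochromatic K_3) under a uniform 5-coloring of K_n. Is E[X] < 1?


E[X] = C(4, 3) · 5^{1 − 3} = 4 · 5^{−2} = 4/25.
As a reduced fraction: E[X] = 4/25 ≈ 0.16000.
Is E[X] < 1? YES.
Since E[X] < 1, there exists a 5-coloring of K_{4} with no monochromatic K_3; hence R_5(3) > 4.

E[X] = 4/25 ≈ 0.16000; E[X] < 1, so R_5(3) > 4.


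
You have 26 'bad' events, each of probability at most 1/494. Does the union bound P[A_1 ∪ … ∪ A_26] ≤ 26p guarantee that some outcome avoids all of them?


Union bound: P[∪_{i=1}^{26} A_i] ≤ Σ_i P[A_i] ≤ 26·p = 26·(1/494) = 1/19.
Numerically: 1/19 ≈ 0.052632.
Is 1/19 < 1? YES.
Since P[∪ A_i] ≤ 1/19 < 1, the complement has P[∩ A_i^c] ≥ 1 − 1/19 = 18/19 > 0, so some outcome avoids every A_i.

26·p = 1/19 ≈ 0.052632; existence CERTIFIED by the union bound.


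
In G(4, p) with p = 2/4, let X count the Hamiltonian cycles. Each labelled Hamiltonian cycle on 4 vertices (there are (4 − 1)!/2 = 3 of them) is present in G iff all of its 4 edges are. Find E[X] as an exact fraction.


K_4 has (4 − 1)!/2 = 3 labelled Hamiltonian cycles.
For each such Hamiltonian cycle H, let X_H = 1 if all 4 edges of H are present in G. Then P[X_H = 1] = p^{4} = (1/2)^{4} = 1/16.
Summing the indicators: E[X] = Σ_H E[X_H] = 3 · p^{4} = 3 · 1/16 = 3/16.
Numerically: E[X] ≈ 0.1875.

E[X] = 3 · (1/2)^{4} = 3/16 ≈ 0.1875.


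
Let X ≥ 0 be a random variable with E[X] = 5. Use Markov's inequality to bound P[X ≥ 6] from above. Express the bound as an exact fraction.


μ = E[X] = 5, a = 6.
Markov: P[X ≥ 6] ≤ μ/a = (5)/6 = 5/6.
Numerically: ≈ 0.833333.
(Since a = 6 > μ = 5.000000, the bound 5/6 is < 1 and informative.)

P[X ≥ 6] ≤ 5/6 ≈ 0.833333.


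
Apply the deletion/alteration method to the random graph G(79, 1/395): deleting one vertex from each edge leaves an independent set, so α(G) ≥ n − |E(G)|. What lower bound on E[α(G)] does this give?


E[|E(G)|] = C(79, 2)·p = 3081 · (1/395) = 39/5.
E[α(G)] ≥ n − E[|E(G)|] = 79 − 39/5 = 356/5.
Numerically: ≈ 71.200.
(This is only a lower bound; the true E[α(G)] may be larger.)

E[α(G)] ≥ 356/5 ≈ 71.200.


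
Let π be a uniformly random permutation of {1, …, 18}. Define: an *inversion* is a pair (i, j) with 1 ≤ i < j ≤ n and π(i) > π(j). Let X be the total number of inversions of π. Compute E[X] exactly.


Write X = Σ X_I over the C(18, 2) = 153 pairs i < j, with X_I the indicator of one inversion.
There are 153 indicators.
For each fixed pair i < j, the values π(i) and π(j) are two distinct elements of {1, …, 18} in uniformly random order; by symmetry P[π(i) > π(j)] = 1/2.
By linearity: E[X] = 153 · (1/2) = C(18, 2) · (1/2) = 153/2 = 153/2 ≈ 76.500000.

E[X] = 153/2 = 76.500000.


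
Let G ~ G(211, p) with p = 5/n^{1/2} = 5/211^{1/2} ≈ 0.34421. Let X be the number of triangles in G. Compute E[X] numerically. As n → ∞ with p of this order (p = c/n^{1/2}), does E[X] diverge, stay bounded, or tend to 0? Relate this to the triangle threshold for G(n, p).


Number of potential triangles: C(211, 3) = 1543465.
Each occurs with probability p³ ≈ (0.34421)³ ≈ 4.0783672e-02.
By linearity: E[X] = C(211, 3)·p³ ≈ 1543465 · 4.0783672e-02 ≈ 62948.17099.
Since α = 1/2 < 1, p = c/n^{1/2} ≫ 1/n is above the triangle threshold p ~ 1/n. Asymptotically E[X] ~ (c³/6)·n^{3(1−α)} = (5³/6)·n^{1.5} → ∞; triangles are abundant w.h.p.

E[X] ≈ 62948.17099; in regime p = Θ(1/n^{1/2}) E[X] diverges (above the triangle threshold p ~ 1/n).


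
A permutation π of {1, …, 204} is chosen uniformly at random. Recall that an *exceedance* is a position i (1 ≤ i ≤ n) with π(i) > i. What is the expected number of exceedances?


Write X = Σ_{i=1}^{204} X_i, where X_i = 1_{π(i) > i}.
For each fixed i, π(i) is uniform over {1, …, 204} (marginal of a uniform permutation), so P[π(i) > i] = (n − i)/n. Summing: Σ_{i=1}^{204} (n − i)/n = (0 + 1 + … + 203)/204 = 204(204 − 1)/(2·204) = (204 − 1)/2.
Hence E[X] = Σ_{i=1}^{204} (204 − i)/204 = 203/2 ≈ 101.500.

E[X] = 203/2 = 101.500.


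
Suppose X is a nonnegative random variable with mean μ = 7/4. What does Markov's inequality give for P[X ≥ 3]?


μ = E[X] = 7/4, a = 3.
Markov: P[X ≥ 3] ≤ μ/a = (7/4)/3 = 7/12.
Numerically: ≈ 0.583.
(Since a = 3 > μ = 1.750, the bound 7/12 is < 1 and informative.)

P[X ≥ 3] ≤ 7/12 ≈ 0.583.


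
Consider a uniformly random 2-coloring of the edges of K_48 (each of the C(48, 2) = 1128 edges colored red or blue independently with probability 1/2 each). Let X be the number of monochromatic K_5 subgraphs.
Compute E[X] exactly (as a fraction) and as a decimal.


Let X = Σ_S X_S over the C(48, 5) = 1712304 subsets S of size 5, where X_S = 1 if the K_5 on S is monochromatic.
For a fixed S, the K_5 on S has C(5, 2) = 10 edges. P[all 10 edges red] = (1/2)^10, and likewise for blue, so P[monochromatic] = 2·(1/2)^10 = 2^{1 − 10} = 1/512.
By linearity: E[X] = C(48, 5) · 2^{1 − 10} = 1712304 · 1/512 = 107019/32.
Numerically: E[X] ≈ 3344.343750.

E[X] = C(48,5)·2^(1−C(5,2)) = 107019/32 ≈ 3344.343750.
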